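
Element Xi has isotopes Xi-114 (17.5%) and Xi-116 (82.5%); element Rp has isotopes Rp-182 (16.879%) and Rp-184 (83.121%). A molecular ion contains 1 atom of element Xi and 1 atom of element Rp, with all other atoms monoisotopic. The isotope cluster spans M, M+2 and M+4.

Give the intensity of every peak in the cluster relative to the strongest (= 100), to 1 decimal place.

Element Xi pattern (n=1): 0.1750 : 0.8250
Element Rp pattern (n=1): 0.16879 : 0.83121
Convolve the two distributions (both contribute in 2-u steps):
  M: 0.1750×0.16879 = 0.029538
  M+2: 0.1750×0.83121 + 0.8250×0.16879 = 0.284714
  M+4: 0.8250×0.83121 = 0.685748
Scale to base peak (0.685748) = 100: 4.3 : 41.5 : 100.0

4.3 : 41.5 : 100.0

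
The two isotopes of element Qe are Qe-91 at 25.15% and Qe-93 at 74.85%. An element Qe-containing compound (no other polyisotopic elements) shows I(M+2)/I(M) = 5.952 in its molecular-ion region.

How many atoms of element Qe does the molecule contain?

For n independent Qe atoms, I(M+2)/I(M) = n · (abundance Qe-93) / (abundance Qe-91) = n · 0.7485/0.2515.
n = 5.952 × 0.2515/0.7485 = 2.00 ≈ 2

2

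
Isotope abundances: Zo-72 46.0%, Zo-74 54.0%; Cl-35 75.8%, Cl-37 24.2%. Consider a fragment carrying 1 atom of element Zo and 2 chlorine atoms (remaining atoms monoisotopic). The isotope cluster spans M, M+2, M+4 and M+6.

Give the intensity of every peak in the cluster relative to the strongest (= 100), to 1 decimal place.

Element Zo pattern (n=1): 0.4600 : 0.5400
Chlorine pattern (n=2): 0.574564 : 0.366872 : 0.058564
Convolve the two distributions (both contribute in 2-u steps):
  M: 0.4600×0.574564 = 0.264299
  M+2: 0.4600×0.366872 + 0.5400×0.574564 = 0.479026
  M+4: 0.4600×0.058564 + 0.5400×0.366872 = 0.225050
  M+6: 0.5400×0.058564 = 0.031625
Scale to base peak (0.479026) = 100: 55.2 : 100.0 : 47.0 : 6.6

55.2 : 100.0 : 47.0 : 6.6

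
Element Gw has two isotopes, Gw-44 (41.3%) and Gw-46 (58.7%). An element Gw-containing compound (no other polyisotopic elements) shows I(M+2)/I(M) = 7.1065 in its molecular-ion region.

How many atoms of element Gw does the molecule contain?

5

With n Gw atoms, P(M+2)/P(M) = C(n,1)·p^(n−1)q / p^n = n·q/p = n · 0.587/0.413.
n = 7.1065 × 0.413/0.587 = 5.00 ≈ 5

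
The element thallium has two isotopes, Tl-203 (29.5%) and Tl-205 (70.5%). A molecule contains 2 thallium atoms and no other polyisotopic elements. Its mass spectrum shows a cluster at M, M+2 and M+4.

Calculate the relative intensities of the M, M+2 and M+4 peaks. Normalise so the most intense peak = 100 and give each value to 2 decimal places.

Each Tl atom is independently Tl-203 (p = 0.295) or Tl-205 (q = 0.705); the cluster is the binomial expansion (p + q)^2.
P(M) = 0.295^2 = 0.087025
P(M+2) = 2 × 0.295^1 × 0.705^1 = 0.415950
P(M+4) = 0.705^2 = 0.497025
The M+4 peak is largest (0.497025); scaling to 100 gives 17.51 : 83.69 : 100.00.

17.51 : 83.69 : 100.00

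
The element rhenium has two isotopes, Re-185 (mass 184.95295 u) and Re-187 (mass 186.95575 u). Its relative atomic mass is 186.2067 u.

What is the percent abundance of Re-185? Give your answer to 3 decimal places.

37.400%

Writing the weighted mean with unknown fraction x of Re-185:
184.95295·x + 186.95575·(1 − x) = 186.2067
(184.95295 − 186.95575)·x = 186.2067 − 186.95575
x = -0.74905 / -2.00280 = 0.37400 → 37.400% Re-185, 62.600% Re-187.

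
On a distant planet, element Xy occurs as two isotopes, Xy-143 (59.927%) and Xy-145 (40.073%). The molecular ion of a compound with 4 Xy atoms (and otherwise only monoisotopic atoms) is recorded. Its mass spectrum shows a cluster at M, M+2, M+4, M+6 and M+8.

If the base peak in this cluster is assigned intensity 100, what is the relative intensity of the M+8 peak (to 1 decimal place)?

7.5

(0.59927 + 0.40073)^4 gives M 0.1290, M+2 0.3450, M+4 0.3460, M+6 0.1543, M+8 0.0258; the largest is M+4.
P(M+4) = C(4,2) × 0.59927^2 × 0.40073^2 = 6 × 0.35912453 × 0.16058453 = 0.346019 (base)
P(M+8) = C(4,4) × 0.59927^0 × 0.40073^4 = 1 × 1.0000 × 0.02578739 = 0.025787
Relative intensity = 0.025787 / 0.346019 × 100 = 7.5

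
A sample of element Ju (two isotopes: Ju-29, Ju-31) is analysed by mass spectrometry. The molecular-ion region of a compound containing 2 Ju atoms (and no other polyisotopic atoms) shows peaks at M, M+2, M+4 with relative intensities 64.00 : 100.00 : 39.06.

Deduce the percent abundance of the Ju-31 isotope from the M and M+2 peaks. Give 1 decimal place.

43.9%

Write p for the Ju-29 fraction. I(M+2)/I(M) = [C(2,1)·p^1·(1−p)] / p^2 = 2·(1−p)/p = 100.00/64.00 = 1.5625
(1−p)/p = 1.5625/2 = 0.7812  ⇒  p = 1/(1 + 0.7812) = 0.5614
Ju-29: 56.1%, Ju-31: 43.9%.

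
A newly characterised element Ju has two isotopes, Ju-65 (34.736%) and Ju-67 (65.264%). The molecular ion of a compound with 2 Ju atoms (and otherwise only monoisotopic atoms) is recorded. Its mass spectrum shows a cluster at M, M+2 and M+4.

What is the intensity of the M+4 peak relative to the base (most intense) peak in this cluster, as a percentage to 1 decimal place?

Binomial terms of (0.34736 + 0.65264)^2: M 0.1207, M+2 0.4534, M+4 0.4259 → M+2 is the base peak.
P(M+2) = C(2,1) × 0.34736^1 × 0.65264^1 = 2 × 0.34736 × 0.65264 = 0.453402 (base)
P(M+4) = C(2,2) × 0.34736^0 × 0.65264^2 = 1 × 1.0000 × 0.42593897 = 0.425939
Relative intensity = 0.425939 / 0.453402 × 100 = 93.9

93.9%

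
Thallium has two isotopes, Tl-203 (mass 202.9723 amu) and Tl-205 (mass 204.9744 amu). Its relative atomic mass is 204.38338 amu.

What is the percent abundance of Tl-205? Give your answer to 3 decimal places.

Let x be the fractional abundance of Tl-203; then Tl-205 has abundance 1 − x.
202.9723·x + 204.9744·(1 − x) = 204.38338
(202.9723 − 204.9744)·x = 204.38338 − 204.9744
x = -0.59102 / -2.0021 = 0.29520 → 29.520% Tl-203, 70.480% Tl-205.

70.480%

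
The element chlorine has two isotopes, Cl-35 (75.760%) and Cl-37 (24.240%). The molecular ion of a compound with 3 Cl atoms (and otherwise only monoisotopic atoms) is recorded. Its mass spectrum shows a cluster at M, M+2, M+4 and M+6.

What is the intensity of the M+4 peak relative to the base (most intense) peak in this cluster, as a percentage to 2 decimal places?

30.71%

Term probabilities: M 0.4348, M+2 0.4174, M+4 0.1335, M+6 0.0142. Base peak = M.
P(M) = C(3,0) × 0.75760^3 × 0.24240^0 = 1 × 0.4348304 × 1.0000 = 0.434830 (base)
P(M+4) = C(3,2) × 0.75760^1 × 0.24240^2 = 3 × 0.7576 × 0.05875776 = 0.133545
Relative intensity = 0.133545 / 0.434830 × 100 = 30.71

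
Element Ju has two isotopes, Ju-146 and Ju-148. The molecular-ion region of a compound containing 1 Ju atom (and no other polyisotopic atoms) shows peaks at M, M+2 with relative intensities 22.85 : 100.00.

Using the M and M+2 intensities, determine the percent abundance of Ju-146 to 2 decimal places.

If p is the fraction of Ju that is Ju-146, then I(M+2)/I(M) = [C(1,1)·p^0·(1−p)] / p^1 = 1·(1−p)/p = 100.00/22.85 = 4.3764
(1−p)/p = 4.3764/1 = 4.3764  ⇒  p = 1/(1 + 4.3764) = 0.1860
Ju-146: 18.60%, Ju-148: 81.40%.

18.60%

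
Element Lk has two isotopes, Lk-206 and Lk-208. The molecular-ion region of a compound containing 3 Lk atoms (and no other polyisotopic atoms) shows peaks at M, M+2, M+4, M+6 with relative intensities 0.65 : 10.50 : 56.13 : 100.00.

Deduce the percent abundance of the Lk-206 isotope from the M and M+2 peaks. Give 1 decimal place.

15.7%

Write p for the Lk-206 fraction. I(M+2)/I(M) = [C(3,1)·p^2·(1−p)] / p^3 = 3·(1−p)/p = 10.50/0.65 = 16.1538
(1−p)/p = 16.1538/3 = 5.3846  ⇒  p = 1/(1 + 5.3846) = 0.1566
Lk-206: 15.7%, Lk-208: 84.3%.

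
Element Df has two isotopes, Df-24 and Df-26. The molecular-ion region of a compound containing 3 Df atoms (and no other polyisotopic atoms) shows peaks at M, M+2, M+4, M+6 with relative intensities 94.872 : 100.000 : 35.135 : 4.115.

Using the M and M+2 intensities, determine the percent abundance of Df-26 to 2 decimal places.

26.00%

If p is the fraction of Df that is Df-24, then I(M+2)/I(M) = [C(3,1)·p^2·(1−p)] / p^3 = 3·(1−p)/p = 100.000/94.872 = 1.0541
(1−p)/p = 1.0541/3 = 0.3514  ⇒  p = 1/(1 + 0.3514) = 0.7400
Df-24: 74.00%, Df-26: 26.00%.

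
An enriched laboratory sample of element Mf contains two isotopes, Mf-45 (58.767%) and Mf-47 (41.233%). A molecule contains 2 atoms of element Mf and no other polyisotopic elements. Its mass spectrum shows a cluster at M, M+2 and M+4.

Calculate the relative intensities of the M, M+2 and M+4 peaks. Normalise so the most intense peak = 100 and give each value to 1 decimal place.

71.3 : 100.0 : 35.1

Each Mf atom is independently Mf-45 (p = 0.58767) or Mf-47 (q = 0.41233); the cluster is the binomial expansion (p + q)^2.
P(M) = 0.58767^2 = 0.345356
P(M+2) = 2 × 0.58767^1 × 0.41233^1 = 0.484628
P(M+4) = 0.41233^2 = 0.170016
The M+2 peak is largest (0.484628); scaling to 100 gives 71.3 : 100.0 : 35.1.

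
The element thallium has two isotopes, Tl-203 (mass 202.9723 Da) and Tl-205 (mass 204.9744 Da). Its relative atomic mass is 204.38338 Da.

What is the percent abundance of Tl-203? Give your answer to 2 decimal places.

With x = fraction of Tl-203 (so Tl-205 is 1 − x):
202.9723·x + 204.9744·(1 − x) = 204.38338
(202.9723 − 204.9744)·x = 204.38338 − 204.9744
x = -0.59102 / -2.0021 = 0.29520 → 29.52% Tl-203, 70.48% Tl-205.

29.52%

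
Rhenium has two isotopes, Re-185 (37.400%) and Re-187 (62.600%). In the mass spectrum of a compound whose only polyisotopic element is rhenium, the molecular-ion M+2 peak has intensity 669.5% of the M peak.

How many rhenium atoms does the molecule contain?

4

With n Re atoms, P(M+2)/P(M) = C(n,1)·p^(n−1)q / p^n = n·q/p = n · 0.62600/0.37400.
n = 6.695 × 0.37400/0.62600 = 4.00 ≈ 4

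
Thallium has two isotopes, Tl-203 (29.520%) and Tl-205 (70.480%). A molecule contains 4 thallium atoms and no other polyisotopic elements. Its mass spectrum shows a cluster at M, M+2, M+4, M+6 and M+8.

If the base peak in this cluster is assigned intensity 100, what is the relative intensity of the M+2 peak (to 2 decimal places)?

Binomial terms of (0.29520 + 0.70480)^4: M 0.0076, M+2 0.0725, M+4 0.2597, M+6 0.4134, M+8 0.2468 → M+6 is the base peak.
P(M+6) = C(4,3) × 0.29520^1 × 0.70480^3 = 4 × 0.2952 × 0.35010449 = 0.413403 (base)
P(M+2) = C(4,1) × 0.29520^3 × 0.70480^1 = 4 × 0.02572463 × 0.7048 = 0.072523
Relative intensity = 0.072523 / 0.413403 × 100 = 17.54

17.54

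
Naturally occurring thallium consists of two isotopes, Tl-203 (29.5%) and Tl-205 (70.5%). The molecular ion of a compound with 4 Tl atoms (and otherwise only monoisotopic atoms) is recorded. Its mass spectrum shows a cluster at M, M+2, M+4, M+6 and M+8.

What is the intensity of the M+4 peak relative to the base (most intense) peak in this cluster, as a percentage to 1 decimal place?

62.8%

Binomial terms of (0.295 + 0.705)^4: M 0.0076, M+2 0.0724, M+4 0.2595, M+6 0.4135, M+8 0.2470 → M+6 is the base peak.
P(M+6) = C(4,3) × 0.295^1 × 0.705^3 = 4 × 0.2950 × 0.35040263 = 0.413475 (base)
P(M+4) = C(4,2) × 0.295^2 × 0.705^2 = 6 × 0.087025 × 0.497025 = 0.259522
Relative intensity = 0.259522 / 0.413475 × 100 = 62.8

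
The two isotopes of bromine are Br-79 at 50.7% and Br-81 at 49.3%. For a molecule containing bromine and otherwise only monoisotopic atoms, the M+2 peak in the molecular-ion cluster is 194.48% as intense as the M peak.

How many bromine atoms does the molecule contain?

2

The M+2/M ratio from n Br atoms is n · q/p = n · 0.493/0.507.
n = 1.9448 × 0.507/0.493 = 2.00 ≈ 2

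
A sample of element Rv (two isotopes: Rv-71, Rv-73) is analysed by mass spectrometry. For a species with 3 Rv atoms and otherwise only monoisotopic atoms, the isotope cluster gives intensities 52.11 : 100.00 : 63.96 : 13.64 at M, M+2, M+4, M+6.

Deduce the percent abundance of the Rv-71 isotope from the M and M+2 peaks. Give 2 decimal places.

60.99%

Let p = fractional abundance of Rv-71. I(M+2)/I(M) = [C(3,1)·p^2·(1−p)] / p^3 = 3·(1−p)/p = 100.00/52.11 = 1.9190
(1−p)/p = 1.9190/3 = 0.6397  ⇒  p = 1/(1 + 0.6397) = 0.6099
Rv-71: 60.99%, Rv-73: 39.01%.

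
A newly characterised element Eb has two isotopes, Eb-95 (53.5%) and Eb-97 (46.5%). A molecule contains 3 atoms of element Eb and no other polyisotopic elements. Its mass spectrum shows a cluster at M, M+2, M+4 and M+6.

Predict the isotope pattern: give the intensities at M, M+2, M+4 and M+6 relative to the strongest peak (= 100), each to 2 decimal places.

38.35 : 100.00 : 86.92 : 25.18

Each Eb atom is independently Eb-95 (p = 0.535) or Eb-97 (q = 0.465); the cluster is the binomial expansion (p + q)^3.
P(M) = 0.535^3 = 0.153130
P(M+2) = 3 × 0.535^2 × 0.465^1 = 0.399284
P(M+4) = 3 × 0.535^1 × 0.465^2 = 0.347041
P(M+6) = 0.465^3 = 0.100545
The M+2 peak is largest (0.399284); scaling to 100 gives 38.35 : 100.00 : 86.92 : 25.18.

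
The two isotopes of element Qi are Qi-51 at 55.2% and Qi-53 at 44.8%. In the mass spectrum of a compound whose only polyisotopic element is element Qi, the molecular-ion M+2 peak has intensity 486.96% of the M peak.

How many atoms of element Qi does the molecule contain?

6

The M+2/M ratio from n Qi atoms is n · q/p = n · 0.448/0.552.
n = 4.8696 × 0.552/0.448 = 6.00 ≈ 6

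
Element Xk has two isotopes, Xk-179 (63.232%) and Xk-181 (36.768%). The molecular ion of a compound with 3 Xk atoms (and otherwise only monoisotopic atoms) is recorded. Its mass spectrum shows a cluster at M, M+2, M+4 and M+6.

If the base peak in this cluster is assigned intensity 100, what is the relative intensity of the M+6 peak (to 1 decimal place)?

11.3

Binomial terms of (0.63232 + 0.36768)^3: M 0.2528, M+2 0.4410, M+4 0.2564, M+6 0.0497 → M+2 is the base peak.
P(M+2) = C(3,1) × 0.63232^2 × 0.36768^1 = 3 × 0.39982858 × 0.36768 = 0.441027 (base)
P(M+6) = C(3,3) × 0.63232^0 × 0.36768^3 = 1 × 1.0000 × 0.04970614 = 0.049706
Relative intensity = 0.049706 / 0.441027 × 100 = 11.3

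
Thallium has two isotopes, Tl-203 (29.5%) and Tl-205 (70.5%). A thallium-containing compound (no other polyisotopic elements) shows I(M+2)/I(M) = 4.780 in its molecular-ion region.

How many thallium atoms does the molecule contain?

With n Tl atoms, P(M+2)/P(M) = C(n,1)·p^(n−1)q / p^n = n·q/p = n · 0.705/0.295.
n = 4.780 × 0.295/0.705 = 2.00 ≈ 2

2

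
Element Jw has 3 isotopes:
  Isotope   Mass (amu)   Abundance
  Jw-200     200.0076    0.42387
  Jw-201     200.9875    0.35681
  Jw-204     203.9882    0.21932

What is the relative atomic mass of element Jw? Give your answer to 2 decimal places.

Average mass = Σ (abundance × isotope mass) = 0.42387 × 200.0076 + 0.35681 × 200.9875 + 0.21932 × 203.9882
= 84.77722 + 71.71435 + 44.73869 = 201.23026 amu

201.23 amu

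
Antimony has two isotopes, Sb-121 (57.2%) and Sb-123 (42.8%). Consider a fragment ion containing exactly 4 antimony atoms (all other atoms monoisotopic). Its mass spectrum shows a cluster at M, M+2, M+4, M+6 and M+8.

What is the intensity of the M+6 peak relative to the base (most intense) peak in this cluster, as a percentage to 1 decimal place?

49.9%

Term probabilities: M 0.1070, M+2 0.3204, M+4 0.3596, M+6 0.1794, M+8 0.0336. Base peak = M+4.
P(M+4) = C(4,2) × 0.572^2 × 0.428^2 = 6 × 0.327184 × 0.183184 = 0.359609 (base)
P(M+6) = C(4,3) × 0.572^1 × 0.428^3 = 4 × 0.5720 × 0.07840275 = 0.179385
Relative intensity = 0.179385 / 0.359609 × 100 = 49.9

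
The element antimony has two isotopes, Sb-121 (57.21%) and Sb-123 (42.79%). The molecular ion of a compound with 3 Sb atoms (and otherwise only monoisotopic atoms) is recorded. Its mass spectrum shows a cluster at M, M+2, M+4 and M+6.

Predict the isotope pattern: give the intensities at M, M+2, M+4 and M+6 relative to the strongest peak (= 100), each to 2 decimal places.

44.57 : 100.00 : 74.79 : 18.65

Expanding (0.5721 + 0.4279)^3:
P(M) = 0.5721^3 = 0.187247
P(M+2) = 3 × 0.5721^2 × 0.4279^1 = 0.420153
P(M+4) = 3 × 0.5721^1 × 0.4279^2 = 0.314252
P(M+6) = 0.4279^3 = 0.078348
The M+2 peak is largest (0.420153); scaling to 100 gives 44.57 : 100.00 : 74.79 : 18.65.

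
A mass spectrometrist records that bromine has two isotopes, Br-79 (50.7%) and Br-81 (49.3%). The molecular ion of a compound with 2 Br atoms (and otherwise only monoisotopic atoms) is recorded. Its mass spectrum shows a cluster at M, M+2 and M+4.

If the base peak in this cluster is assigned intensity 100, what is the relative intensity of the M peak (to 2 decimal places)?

51.42

Binomial terms of (0.507 + 0.493)^2: M 0.2570, M+2 0.4999, M+4 0.2430 → M+2 is the base peak.
P(M+2) = C(2,1) × 0.507^1 × 0.493^1 = 2 × 0.5070 × 0.4930 = 0.499902 (base)
P(M) = C(2,0) × 0.507^2 × 0.493^0 = 1 × 0.257049 × 1.0000 = 0.257049
Relative intensity = 0.257049 / 0.499902 × 100 = 51.42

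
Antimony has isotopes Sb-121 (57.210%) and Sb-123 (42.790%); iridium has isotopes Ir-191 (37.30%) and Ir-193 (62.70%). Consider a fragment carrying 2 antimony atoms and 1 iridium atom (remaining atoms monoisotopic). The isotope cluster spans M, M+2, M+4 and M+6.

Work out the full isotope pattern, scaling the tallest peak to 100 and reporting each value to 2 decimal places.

31.48 : 100.00 : 96.76 : 29.60

Antimony pattern (n=2): 0.32729841 : 0.48960318 : 0.18309841
Iridium pattern (n=1): 0.3730 : 0.6270
Convolve the two distributions (both contribute in 2-u steps):
  M: 0.32729841×0.3730 = 0.122082
  M+2: 0.32729841×0.6270 + 0.48960318×0.3730 = 0.387838
  M+4: 0.48960318×0.6270 + 0.18309841×0.3730 = 0.375277
  M+6: 0.18309841×0.6270 = 0.114803
Scale to base peak (0.387838) = 100: 31.48 : 100.00 : 96.76 : 29.60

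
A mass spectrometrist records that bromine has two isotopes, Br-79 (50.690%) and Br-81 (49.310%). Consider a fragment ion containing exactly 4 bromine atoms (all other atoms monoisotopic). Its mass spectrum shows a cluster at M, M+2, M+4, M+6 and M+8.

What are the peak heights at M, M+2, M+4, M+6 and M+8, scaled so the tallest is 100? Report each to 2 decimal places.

17.61 : 68.53 : 100.00 : 64.85 : 15.77

Each Br atom is independently Br-79 (p = 0.50690) or Br-81 (q = 0.49310); the cluster is the binomial expansion (p + q)^4.
P(M) = 0.50690^4 = 0.066022
P(M+2) = 4 × 0.50690^3 × 0.49310^1 = 0.256899
P(M+4) = 6 × 0.50690^2 × 0.49310^2 = 0.374857
P(M+6) = 4 × 0.50690^1 × 0.49310^3 = 0.243101
P(M+8) = 0.49310^4 = 0.059121
The M+4 peak is largest (0.374857); scaling to 100 gives 17.61 : 68.53 : 100.00 : 64.85 : 15.77.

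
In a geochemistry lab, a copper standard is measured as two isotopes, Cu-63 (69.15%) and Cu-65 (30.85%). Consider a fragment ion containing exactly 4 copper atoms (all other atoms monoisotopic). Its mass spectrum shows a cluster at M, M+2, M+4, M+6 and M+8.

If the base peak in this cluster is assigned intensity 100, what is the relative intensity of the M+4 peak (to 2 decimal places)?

66.92

(0.6915 + 0.3085)^4 gives M 0.2286, M+2 0.4080, M+4 0.2731, M+6 0.0812, M+8 0.0091; the largest is M+2.
P(M+2) = C(4,1) × 0.6915^3 × 0.3085^1 = 4 × 0.33065611 × 0.3085 = 0.408030 (base)
P(M+4) = C(4,2) × 0.6915^2 × 0.3085^2 = 6 × 0.47817225 × 0.09517225 = 0.273052
Relative intensity = 0.273052 / 0.408030 × 100 = 66.92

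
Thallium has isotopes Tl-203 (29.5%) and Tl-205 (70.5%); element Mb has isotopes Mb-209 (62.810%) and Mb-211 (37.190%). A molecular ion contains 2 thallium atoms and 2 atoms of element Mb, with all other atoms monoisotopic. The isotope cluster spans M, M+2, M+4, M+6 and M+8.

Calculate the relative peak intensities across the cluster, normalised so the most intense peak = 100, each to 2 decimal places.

Thallium pattern (n=2): 0.087025 : 0.41595 : 0.497025
Element Mb pattern (n=2): 0.39450961 : 0.46718078 : 0.13830961
Convolve the two distributions (both contribute in 2-u steps):
  M: 0.087025×0.39450961 = 0.034332
  M+2: 0.087025×0.46718078 + 0.41595×0.39450961 = 0.204753
  M+4: 0.087025×0.13830961 + 0.41595×0.46718078 + 0.497025×0.39450961 = 0.402441
  M+6: 0.41595×0.13830961 + 0.497025×0.46718078 = 0.289730
  M+8: 0.497025×0.13830961 = 0.068743
Scale to base peak (0.402441) = 100: 8.53 : 50.88 : 100.00 : 71.99 : 17.08

8.53 : 50.88 : 100.00 : 71.99 : 17.08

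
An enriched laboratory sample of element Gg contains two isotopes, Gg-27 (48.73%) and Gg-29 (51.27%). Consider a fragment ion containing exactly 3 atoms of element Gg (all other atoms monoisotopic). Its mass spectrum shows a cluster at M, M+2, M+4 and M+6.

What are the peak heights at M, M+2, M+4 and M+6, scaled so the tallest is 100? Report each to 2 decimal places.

30.11 : 95.05 : 100.00 : 35.07

Expanding (0.4873 + 0.5127)^3:
P(M) = 0.4873^3 = 0.115715
P(M+2) = 3 × 0.4873^2 × 0.5127^1 = 0.365239
P(M+4) = 3 × 0.4873^1 × 0.5127^2 = 0.384277
P(M+6) = 0.5127^3 = 0.134769
The M+4 peak is largest (0.384277); scaling to 100 gives 30.11 : 95.05 : 100.00 : 35.07.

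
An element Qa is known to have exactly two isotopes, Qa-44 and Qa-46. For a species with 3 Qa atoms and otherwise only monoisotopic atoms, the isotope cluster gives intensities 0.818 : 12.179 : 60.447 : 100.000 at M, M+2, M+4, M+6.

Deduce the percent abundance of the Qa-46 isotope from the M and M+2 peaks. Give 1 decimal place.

Write p for the Qa-44 fraction. I(M+2)/I(M) = [C(3,1)·p^2·(1−p)] / p^3 = 3·(1−p)/p = 12.179/0.818 = 14.8888
(1−p)/p = 14.8888/3 = 4.9629  ⇒  p = 1/(1 + 4.9629) = 0.1677
Qa-44: 16.8%, Qa-46: 83.2%.

83.2%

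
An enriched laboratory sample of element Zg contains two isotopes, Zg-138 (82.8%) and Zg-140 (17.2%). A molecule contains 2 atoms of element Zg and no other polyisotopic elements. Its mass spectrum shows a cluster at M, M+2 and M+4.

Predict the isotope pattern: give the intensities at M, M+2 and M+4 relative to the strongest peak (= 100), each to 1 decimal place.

100.0 : 41.5 : 4.3

Expanding (0.828 + 0.172)^2:
P(M) = 0.828^2 = 0.685584
P(M+2) = 2 × 0.828^1 × 0.172^1 = 0.284832
P(M+4) = 0.172^2 = 0.029584
The M peak is largest (0.685584); scaling to 100 gives 100.0 : 41.5 : 4.3.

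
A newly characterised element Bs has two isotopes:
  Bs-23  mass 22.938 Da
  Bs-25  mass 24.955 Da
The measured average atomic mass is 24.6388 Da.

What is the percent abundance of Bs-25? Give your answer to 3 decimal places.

Let x be the fractional abundance of Bs-23; then Bs-25 has abundance 1 − x.
22.938·x + 24.955·(1 − x) = 24.6388
(22.938 − 24.955)·x = 24.6388 − 24.955
x = -0.3162 / -2.017 = 0.15677 → 15.677% Bs-23, 84.323% Bs-25.

84.323%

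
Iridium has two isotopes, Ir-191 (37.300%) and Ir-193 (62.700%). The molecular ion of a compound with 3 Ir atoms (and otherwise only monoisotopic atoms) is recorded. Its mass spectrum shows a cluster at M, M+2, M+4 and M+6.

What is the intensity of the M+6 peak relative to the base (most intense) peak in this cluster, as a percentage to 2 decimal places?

(0.37300 + 0.62700)^3 gives M 0.0519, M+2 0.2617, M+4 0.4399, M+6 0.2465; the largest is M+4.
P(M+4) = C(3,2) × 0.37300^1 × 0.62700^2 = 3 × 0.3730 × 0.393129 = 0.439911 (base)
P(M+6) = C(3,3) × 0.37300^0 × 0.62700^3 = 1 × 1.0000 × 0.24649188 = 0.246492
Relative intensity = 0.246492 / 0.439911 × 100 = 56.03

56.03%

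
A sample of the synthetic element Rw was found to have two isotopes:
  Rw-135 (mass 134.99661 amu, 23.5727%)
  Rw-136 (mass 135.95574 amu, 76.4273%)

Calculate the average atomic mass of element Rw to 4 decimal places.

135.7296 amu

Average mass = Σ (abundance × isotope mass) = 0.235727 × 134.99661 + 0.764273 × 135.95574
= 31.822346 + 103.907301 = 135.729647 amu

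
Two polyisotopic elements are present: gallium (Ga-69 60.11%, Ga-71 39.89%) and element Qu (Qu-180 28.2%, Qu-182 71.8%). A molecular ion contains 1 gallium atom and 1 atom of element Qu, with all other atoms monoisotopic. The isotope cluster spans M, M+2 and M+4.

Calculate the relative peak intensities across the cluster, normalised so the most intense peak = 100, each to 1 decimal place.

31.2 : 100.0 : 52.6

Gallium pattern (n=1): 0.6011 : 0.3989
Element Qu pattern (n=1): 0.2820 : 0.7180
Convolve the two distributions (both contribute in 2-u steps):
  M: 0.6011×0.2820 = 0.169510
  M+2: 0.6011×0.7180 + 0.3989×0.2820 = 0.544080
  M+4: 0.3989×0.7180 = 0.286410
Scale to base peak (0.544080) = 100: 31.2 : 100.0 : 52.6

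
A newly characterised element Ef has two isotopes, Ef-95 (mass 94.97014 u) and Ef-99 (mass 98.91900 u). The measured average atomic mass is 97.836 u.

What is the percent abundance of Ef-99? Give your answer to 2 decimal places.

72.57%

Let x be the fractional abundance of Ef-95; then Ef-99 has abundance 1 − x.
94.97014·x + 98.91900·(1 − x) = 97.836
(94.97014 − 98.91900)·x = 97.836 − 98.91900
x = -1.08300 / -3.94886 = 0.27426 → 27.43% Ef-95, 72.57% Ef-99.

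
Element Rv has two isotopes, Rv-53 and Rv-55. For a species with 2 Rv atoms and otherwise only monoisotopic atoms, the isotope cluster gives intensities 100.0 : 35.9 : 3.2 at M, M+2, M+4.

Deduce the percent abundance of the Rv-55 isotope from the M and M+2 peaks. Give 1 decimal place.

Write p for the Rv-53 fraction. I(M+2)/I(M) = [C(2,1)·p^1·(1−p)] / p^2 = 2·(1−p)/p = 35.9/100.0 = 0.3590
(1−p)/p = 0.3590/2 = 0.1795  ⇒  p = 1/(1 + 0.1795) = 0.8478
Rv-53: 84.8%, Rv-55: 15.2%.

15.2%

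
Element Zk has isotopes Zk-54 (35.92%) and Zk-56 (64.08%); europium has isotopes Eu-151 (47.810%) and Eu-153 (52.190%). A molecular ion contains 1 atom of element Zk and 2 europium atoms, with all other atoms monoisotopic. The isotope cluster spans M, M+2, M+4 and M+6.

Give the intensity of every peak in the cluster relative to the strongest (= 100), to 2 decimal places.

Element Zk pattern (n=1): 0.3592 : 0.6408
Europium pattern (n=2): 0.22857961 : 0.49904078 : 0.27237961
Convolve the two distributions (both contribute in 2-u steps):
  M: 0.3592×0.22857961 = 0.082106
  M+2: 0.3592×0.49904078 + 0.6408×0.22857961 = 0.325729
  M+4: 0.3592×0.27237961 + 0.6408×0.49904078 = 0.417624
  M+6: 0.6408×0.27237961 = 0.174541
Scale to base peak (0.417624) = 100: 19.66 : 78.00 : 100.00 : 41.79

19.66 : 78.00 : 100.00 : 41.79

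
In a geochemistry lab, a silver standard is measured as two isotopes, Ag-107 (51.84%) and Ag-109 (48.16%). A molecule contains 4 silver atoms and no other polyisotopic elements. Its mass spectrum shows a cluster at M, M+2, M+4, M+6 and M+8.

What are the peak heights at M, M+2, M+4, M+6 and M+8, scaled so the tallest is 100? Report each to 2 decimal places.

Expanding (0.5184 + 0.4816)^4:
P(M) = 0.5184^4 = 0.072220
P(M+2) = 4 × 0.5184^3 × 0.4816^1 = 0.268375
P(M+4) = 6 × 0.5184^2 × 0.4816^2 = 0.373985
P(M+6) = 4 × 0.5184^1 × 0.4816^3 = 0.231624
P(M+8) = 0.4816^4 = 0.053795
The M+4 peak is largest (0.373985); scaling to 100 gives 19.31 : 71.76 : 100.00 : 61.93 : 14.38.

19.31 : 71.76 : 100.00 : 61.93 : 14.38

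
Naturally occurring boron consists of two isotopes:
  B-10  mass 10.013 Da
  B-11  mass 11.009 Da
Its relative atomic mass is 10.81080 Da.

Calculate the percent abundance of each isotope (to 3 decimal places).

With x = fraction of B-10 (so B-11 is 1 − x):
10.013·x + 11.009·(1 − x) = 10.81080
(10.013 − 11.009)·x = 10.81080 − 11.009
x = -0.19820 / -0.996 = 0.19900 → 19.900% B-10, 80.100% B-11.

B-10: 19.900%, B-11: 80.100%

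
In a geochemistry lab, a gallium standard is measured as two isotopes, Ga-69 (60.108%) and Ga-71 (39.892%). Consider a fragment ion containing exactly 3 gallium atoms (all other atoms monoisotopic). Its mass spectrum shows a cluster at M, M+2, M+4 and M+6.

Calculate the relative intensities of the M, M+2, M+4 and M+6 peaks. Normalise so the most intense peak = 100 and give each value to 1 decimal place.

50.2 : 100.0 : 66.4 : 14.7

Each Ga atom is independently Ga-69 (p = 0.60108) or Ga-71 (q = 0.39892); the cluster is the binomial expansion (p + q)^3.
P(M) = 0.60108^3 = 0.217169
P(M+2) = 3 × 0.60108^2 × 0.39892^1 = 0.432386
P(M+4) = 3 × 0.60108^1 × 0.39892^2 = 0.286963
P(M+6) = 0.39892^3 = 0.063483
The M+2 peak is largest (0.432386); scaling to 100 gives 50.2 : 100.0 : 66.4 : 14.7.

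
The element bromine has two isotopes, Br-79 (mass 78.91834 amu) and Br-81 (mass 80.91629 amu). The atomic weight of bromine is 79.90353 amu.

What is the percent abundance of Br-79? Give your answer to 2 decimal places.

50.69%

Let x be the fractional abundance of Br-79; then Br-81 has abundance 1 − x.
78.91834·x + 80.91629·(1 − x) = 79.90353
(78.91834 − 80.91629)·x = 79.90353 − 80.91629
x = -1.01276 / -1.99795 = 0.50690 → 50.69% Br-79, 49.31% Br-81.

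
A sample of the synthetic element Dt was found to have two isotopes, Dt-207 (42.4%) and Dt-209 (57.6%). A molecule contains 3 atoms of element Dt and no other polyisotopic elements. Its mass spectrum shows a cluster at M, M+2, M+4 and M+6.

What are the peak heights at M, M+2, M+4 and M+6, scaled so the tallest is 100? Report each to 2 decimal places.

18.06 : 73.61 : 100.00 : 45.28

Expanding (0.424 + 0.576)^3:
P(M) = 0.424^3 = 0.076225
P(M+2) = 3 × 0.424^2 × 0.576^1 = 0.310653
P(M+4) = 3 × 0.424^1 × 0.576^2 = 0.422019
P(M+6) = 0.576^3 = 0.191103
The M+4 peak is largest (0.422019); scaling to 100 gives 18.06 : 73.61 : 100.00 : 45.28.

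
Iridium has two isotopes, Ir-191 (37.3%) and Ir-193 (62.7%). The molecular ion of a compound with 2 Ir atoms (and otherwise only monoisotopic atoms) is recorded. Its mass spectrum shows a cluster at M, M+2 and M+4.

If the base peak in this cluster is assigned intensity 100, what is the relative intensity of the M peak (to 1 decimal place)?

Binomial terms of (0.373 + 0.627)^2: M 0.1391, M+2 0.4677, M+4 0.3931 → M+2 is the base peak.
P(M+2) = C(2,1) × 0.373^1 × 0.627^1 = 2 × 0.3730 × 0.6270 = 0.467742 (base)
P(M) = C(2,0) × 0.373^2 × 0.627^0 = 1 × 0.139129 × 1.0000 = 0.139129
Relative intensity = 0.139129 / 0.467742 × 100 = 29.7

29.7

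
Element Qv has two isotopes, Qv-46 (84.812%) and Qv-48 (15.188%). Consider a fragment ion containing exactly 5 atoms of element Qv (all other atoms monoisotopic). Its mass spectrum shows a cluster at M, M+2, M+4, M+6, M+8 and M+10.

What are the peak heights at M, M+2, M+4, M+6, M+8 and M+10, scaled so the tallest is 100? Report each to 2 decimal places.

Expanding (0.84812 + 0.15188)^5:
P(M) = 0.84812^5 = 0.438820
P(M+2) = 5 × 0.84812^4 × 0.15188^1 = 0.392916
P(M+4) = 10 × 0.84812^3 × 0.15188^2 = 0.140726
P(M+6) = 10 × 0.84812^2 × 0.15188^3 = 0.025201
P(M+8) = 5 × 0.84812^1 × 0.15188^4 = 0.002256
P(M+10) = 0.15188^5 = 0.000081
The M peak is largest (0.438820); scaling to 100 gives 100.00 : 89.54 : 32.07 : 5.74 : 0.51 : 0.02.

100.00 : 89.54 : 32.07 : 5.74 : 0.51 : 0.02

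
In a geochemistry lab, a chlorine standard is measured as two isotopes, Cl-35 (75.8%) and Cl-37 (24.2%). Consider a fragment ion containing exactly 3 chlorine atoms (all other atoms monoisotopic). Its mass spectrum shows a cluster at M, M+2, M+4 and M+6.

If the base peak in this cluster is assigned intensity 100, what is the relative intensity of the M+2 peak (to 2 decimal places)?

95.78

Term probabilities: M 0.4355, M+2 0.4171, M+4 0.1332, M+6 0.0142. Base peak = M.
P(M) = C(3,0) × 0.758^3 × 0.242^0 = 1 × 0.43551951 × 1.0000 = 0.435520 (base)
P(M+2) = C(3,1) × 0.758^2 × 0.242^1 = 3 × 0.574564 × 0.2420 = 0.417133
Relative intensity = 0.417133 / 0.435520 × 100 = 95.78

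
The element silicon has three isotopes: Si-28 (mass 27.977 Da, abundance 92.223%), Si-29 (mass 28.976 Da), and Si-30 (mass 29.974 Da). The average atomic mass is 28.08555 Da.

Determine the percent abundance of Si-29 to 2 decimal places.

The remaining 7.777% is split between Si-29 (fraction x) and Si-30 (fraction 0.07777 − x).
Substituting: 28.976x + 29.974(0.07777 − x) = 2.28432129
(28.976 − 29.974)x = -0.04675669  ⇒  x = 0.04685, y = 0.03092
Si-29: 4.69%, Si-30: 3.09%.

4.69%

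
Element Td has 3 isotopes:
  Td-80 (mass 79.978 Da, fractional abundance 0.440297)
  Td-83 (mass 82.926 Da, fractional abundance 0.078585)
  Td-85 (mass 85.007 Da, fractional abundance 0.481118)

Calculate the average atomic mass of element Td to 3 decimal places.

Weight each isotope mass by its fractional abundance: 0.440297 × 79.978 + 0.078585 × 82.926 + 0.481118 × 85.007
= 35.2141 + 6.5167 + 40.8984 = 82.6292 Da

82.629 Da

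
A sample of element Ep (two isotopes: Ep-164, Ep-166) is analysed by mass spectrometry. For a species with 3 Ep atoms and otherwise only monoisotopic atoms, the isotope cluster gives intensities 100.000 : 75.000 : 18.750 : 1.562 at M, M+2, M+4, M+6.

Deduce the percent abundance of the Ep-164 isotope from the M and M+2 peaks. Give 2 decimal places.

80.00%

If p is the fraction of Ep that is Ep-164, then I(M+2)/I(M) = [C(3,1)·p^2·(1−p)] / p^3 = 3·(1−p)/p = 75.000/100.000 = 0.7500
(1−p)/p = 0.7500/3 = 0.2500  ⇒  p = 1/(1 + 0.2500) = 0.8000
Ep-164: 80.00%, Ep-166: 20.00%.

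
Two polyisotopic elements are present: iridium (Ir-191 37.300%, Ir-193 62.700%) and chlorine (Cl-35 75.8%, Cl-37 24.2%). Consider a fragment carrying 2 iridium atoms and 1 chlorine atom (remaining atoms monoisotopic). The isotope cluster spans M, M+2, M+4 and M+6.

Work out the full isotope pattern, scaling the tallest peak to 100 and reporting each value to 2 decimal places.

25.65 : 94.41 : 100.00 : 23.14

Iridium pattern (n=2): 0.139129 : 0.467742 : 0.393129
Chlorine pattern (n=1): 0.7580 : 0.2420
Convolve the two distributions (both contribute in 2-u steps):
  M: 0.139129×0.7580 = 0.105460
  M+2: 0.139129×0.2420 + 0.467742×0.7580 = 0.388218
  M+4: 0.467742×0.2420 + 0.393129×0.7580 = 0.411185
  M+6: 0.393129×0.2420 = 0.095137
Scale to base peak (0.411185) = 100: 25.65 : 94.41 : 100.00 : 23.14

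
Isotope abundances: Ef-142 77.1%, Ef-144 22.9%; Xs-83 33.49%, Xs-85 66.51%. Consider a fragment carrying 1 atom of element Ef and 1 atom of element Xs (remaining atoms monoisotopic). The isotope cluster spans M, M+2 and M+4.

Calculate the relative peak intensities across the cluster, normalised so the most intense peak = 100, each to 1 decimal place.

43.8 : 100.0 : 25.8

Element Ef pattern (n=1): 0.7710 : 0.2290
Element Xs pattern (n=1): 0.3349 : 0.6651
Convolve the two distributions (both contribute in 2-u steps):
  M: 0.7710×0.3349 = 0.258208
  M+2: 0.7710×0.6651 + 0.2290×0.3349 = 0.589484
  M+4: 0.2290×0.6651 = 0.152308
Scale to base peak (0.589484) = 100: 43.8 : 100.0 : 25.8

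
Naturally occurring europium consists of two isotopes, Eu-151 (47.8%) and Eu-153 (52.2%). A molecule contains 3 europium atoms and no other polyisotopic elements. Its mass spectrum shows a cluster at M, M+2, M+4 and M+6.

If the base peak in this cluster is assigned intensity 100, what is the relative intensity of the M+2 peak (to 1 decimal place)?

91.6

(0.478 + 0.522)^3 gives M 0.1092, M+2 0.3578, M+4 0.3907, M+6 0.1422; the largest is M+4.
P(M+4) = C(3,2) × 0.478^1 × 0.522^2 = 3 × 0.4780 × 0.272484 = 0.390742 (base)
P(M+2) = C(3,1) × 0.478^2 × 0.522^1 = 3 × 0.228484 × 0.5220 = 0.357806
Relative intensity = 0.357806 / 0.390742 × 100 = 91.6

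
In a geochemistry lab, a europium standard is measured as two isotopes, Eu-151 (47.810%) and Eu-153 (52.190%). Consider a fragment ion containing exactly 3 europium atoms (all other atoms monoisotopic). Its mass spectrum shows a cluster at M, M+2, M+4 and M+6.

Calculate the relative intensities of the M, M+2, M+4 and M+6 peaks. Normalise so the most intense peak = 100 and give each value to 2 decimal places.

Each Eu atom is independently Eu-151 (p = 0.47810) or Eu-153 (q = 0.52190); the cluster is the binomial expansion (p + q)^3.
P(M) = 0.47810^3 = 0.109284
P(M+2) = 3 × 0.47810^2 × 0.52190^1 = 0.357887
P(M+4) = 3 × 0.47810^1 × 0.52190^2 = 0.390674
P(M+6) = 0.52190^3 = 0.142155
The M+4 peak is largest (0.390674); scaling to 100 gives 27.97 : 91.61 : 100.00 : 36.39.

27.97 : 91.61 : 100.00 : 36.39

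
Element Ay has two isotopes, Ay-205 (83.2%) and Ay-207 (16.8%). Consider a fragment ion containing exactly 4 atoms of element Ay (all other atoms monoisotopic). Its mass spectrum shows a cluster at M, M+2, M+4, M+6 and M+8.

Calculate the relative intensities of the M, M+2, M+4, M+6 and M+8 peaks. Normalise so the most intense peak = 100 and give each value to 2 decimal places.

100.00 : 80.77 : 24.46 : 3.29 : 0.17

Expanding (0.832 + 0.168)^4:
P(M) = 0.832^4 = 0.479174
P(M+2) = 4 × 0.832^3 × 0.168^1 = 0.387025
P(M+4) = 6 × 0.832^2 × 0.168^2 = 0.117224
P(M+6) = 4 × 0.832^1 × 0.168^3 = 0.015780
P(M+8) = 0.168^4 = 0.000797
The M peak is largest (0.479174); scaling to 100 gives 100.00 : 80.77 : 24.46 : 3.29 : 0.17.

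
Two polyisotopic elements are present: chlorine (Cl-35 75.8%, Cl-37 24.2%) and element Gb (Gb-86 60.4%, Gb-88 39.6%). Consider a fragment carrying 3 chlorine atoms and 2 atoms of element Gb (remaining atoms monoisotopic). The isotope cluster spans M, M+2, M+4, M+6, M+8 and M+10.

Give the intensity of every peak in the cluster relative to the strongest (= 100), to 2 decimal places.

Chlorine pattern (n=3): 0.43551951 : 0.41713346 : 0.13317454 : 0.01417249
Element Gb pattern (n=2): 0.364816 : 0.478368 : 0.156816
Convolve the two distributions (both contribute in 2-u steps):
  M: 0.43551951×0.364816 = 0.158884
  M+2: 0.43551951×0.478368 + 0.41713346×0.364816 = 0.360516
  M+4: 0.43551951×0.156816 + 0.41713346×0.478368 + 0.13317454×0.364816 = 0.316424
  M+6: 0.41713346×0.156816 + 0.13317454×0.478368 + 0.01417249×0.364816 = 0.134290
  M+8: 0.13317454×0.156816 + 0.01417249×0.478368 = 0.027664
  M+10: 0.01417249×0.156816 = 0.002222
Scale to base peak (0.360516) = 100: 44.07 : 100.00 : 87.77 : 37.25 : 7.67 : 0.62

44.07 : 100.00 : 87.77 : 37.25 : 7.67 : 0.62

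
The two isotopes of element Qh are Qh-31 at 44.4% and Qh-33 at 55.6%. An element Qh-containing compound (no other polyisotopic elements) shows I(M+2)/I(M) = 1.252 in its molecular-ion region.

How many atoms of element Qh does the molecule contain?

With n Qh atoms, P(M+2)/P(M) = C(n,1)·p^(n−1)q / p^n = n·q/p = n · 0.556/0.444.
n = 1.252 × 0.444/0.556 = 1.00 ≈ 1

1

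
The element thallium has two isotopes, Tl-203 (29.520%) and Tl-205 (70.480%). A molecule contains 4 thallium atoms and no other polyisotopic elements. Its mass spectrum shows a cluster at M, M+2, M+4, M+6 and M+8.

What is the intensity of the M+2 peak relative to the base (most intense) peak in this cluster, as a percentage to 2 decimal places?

(0.29520 + 0.70480)^4 gives M 0.0076, M+2 0.0725, M+4 0.2597, M+6 0.4134, M+8 0.2468; the largest is M+6.
P(M+6) = C(4,3) × 0.29520^1 × 0.70480^3 = 4 × 0.2952 × 0.35010449 = 0.413403 (base)
P(M+2) = C(4,1) × 0.29520^3 × 0.70480^1 = 4 × 0.02572463 × 0.7048 = 0.072523
Relative intensity = 0.072523 / 0.413403 × 100 = 17.54

17.54%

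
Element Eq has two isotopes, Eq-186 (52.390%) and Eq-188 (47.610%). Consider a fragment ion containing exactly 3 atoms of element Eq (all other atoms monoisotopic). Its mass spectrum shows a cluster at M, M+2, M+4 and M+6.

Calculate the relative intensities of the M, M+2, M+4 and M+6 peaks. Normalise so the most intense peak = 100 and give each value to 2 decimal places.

The 3 Eq atoms are independent, so intensities follow the terms of (0.52390 + 0.47610)^3.
P(M) = 0.52390^3 = 0.143795
P(M+2) = 3 × 0.52390^2 × 0.47610^1 = 0.392027
P(M+4) = 3 × 0.52390^1 × 0.47610^2 = 0.356259
P(M+6) = 0.47610^3 = 0.107918
The M+2 peak is largest (0.392027); scaling to 100 gives 36.68 : 100.00 : 90.88 : 27.53.

36.68 : 100.00 : 90.88 : 27.53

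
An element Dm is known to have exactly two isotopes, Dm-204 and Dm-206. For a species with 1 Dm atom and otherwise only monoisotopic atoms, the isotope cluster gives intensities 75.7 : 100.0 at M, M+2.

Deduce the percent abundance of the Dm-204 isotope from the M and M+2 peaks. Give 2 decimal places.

43.08%

Write p for the Dm-204 fraction. I(M+2)/I(M) = [C(1,1)·p^0·(1−p)] / p^1 = 1·(1−p)/p = 100.0/75.7 = 1.3210
(1−p)/p = 1.3210/1 = 1.3210  ⇒  p = 1/(1 + 1.3210) = 0.4308
Dm-204: 43.08%, Dm-206: 56.92%.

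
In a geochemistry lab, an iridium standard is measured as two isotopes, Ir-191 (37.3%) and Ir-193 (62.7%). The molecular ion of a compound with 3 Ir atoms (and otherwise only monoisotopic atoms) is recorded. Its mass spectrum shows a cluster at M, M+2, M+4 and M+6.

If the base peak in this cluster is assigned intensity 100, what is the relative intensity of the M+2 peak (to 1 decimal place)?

Term probabilities: M 0.0519, M+2 0.2617, M+4 0.4399, M+6 0.2465. Base peak = M+4.
P(M+4) = C(3,2) × 0.373^1 × 0.627^2 = 3 × 0.3730 × 0.393129 = 0.439911 (base)
P(M+2) = C(3,1) × 0.373^2 × 0.627^1 = 3 × 0.139129 × 0.6270 = 0.261702
Relative intensity = 0.261702 / 0.439911 × 100 = 59.5

59.5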